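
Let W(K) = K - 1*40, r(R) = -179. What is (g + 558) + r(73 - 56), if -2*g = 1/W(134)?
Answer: 71251/188 ≈ 378.99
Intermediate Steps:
W(K) = -40 + K (W(K) = K - 40 = -40 + K)
g = -1/188 (g = -1/(2*(-40 + 134)) = -½/94 = -½*1/94 = -1/188 ≈ -0.0053191)
(g + 558) + r(73 - 56) = (-1/188 + 558) - 179 = 104903/188 - 179 = 71251/188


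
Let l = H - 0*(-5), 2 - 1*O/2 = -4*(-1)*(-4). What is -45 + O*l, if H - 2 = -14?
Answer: -477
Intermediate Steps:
H = -12 (H = 2 - 14 = -12)
O = 36 (O = 4 - 2*(-4*(-1))*(-4) = 4 - 8*(-4) = 4 - 2*(-16) = 4 + 32 = 36)
l = -12 (l = -12 - 0*(-5) = -12 - 1*0 = -12 + 0 = -12)
-45 + O*l = -45 + 36*(-12) = -45 - 432 = -477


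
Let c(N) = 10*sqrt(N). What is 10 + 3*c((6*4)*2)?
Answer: 10 + 120*sqrt(3) ≈ 217.85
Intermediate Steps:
10 + 3*c((6*4)*2) = 10 + 3*(10*sqrt((6*4)*2)) = 10 + 3*(10*sqrt(24*2)) = 10 + 3*(10*sqrt(48)) = 10 + 3*(10*(4*sqrt(3))) = 10 + 3*(40*sqrt(3)) = 10 + 120*sqrt(3)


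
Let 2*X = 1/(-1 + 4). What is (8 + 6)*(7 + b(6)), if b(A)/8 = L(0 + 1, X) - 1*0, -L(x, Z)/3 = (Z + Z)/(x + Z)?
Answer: 2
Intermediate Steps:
X = 1/6 (X = 1/(2*(-1 + 4)) = (1/2)/3 = (1/2)*(1/3) = 1/6 ≈ 0.16667)
L(x, Z) = -6*Z/(Z + x) (L(x, Z) = -3*(Z + Z)/(x + Z) = -3*2*Z/(Z + x) = -6*Z/(Z + x))
b(A) = -48/7 (b(A) = 8*(-6*1/6/(1/6 + (0 + 1)) - 1*0) = 8*(-6*1/6/(1/6 + 1) + 0) = 8*(-6*1/6/7/6 + 0) = 8*(-6*1/6*6/7 + 0) = 8*(-6/7 + 0) = 8*(-6/7) = -48/7)
(8 + 6)*(7 + b(6)) = (8 + 6)*(7 - 48/7) = 14*(1/7) = 2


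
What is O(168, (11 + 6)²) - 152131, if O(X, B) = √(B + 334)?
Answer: -152131 + √623 ≈ -1.5211e+5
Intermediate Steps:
O(X, B) = √(334 + B)
O(168, (11 + 6)²) - 152131 = √(334 + (11 + 6)²) - 152131 = √(334 + 17²) - 152131 = √(334 + 289) - 152131 = √623 - 152131 = -152131 + √623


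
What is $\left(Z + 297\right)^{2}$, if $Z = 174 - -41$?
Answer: $262144$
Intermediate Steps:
$Z = 215$ ($Z = 174 + 41 = 215$)
$\left(Z + 297\right)^{2} = \left(215 + 297\right)^{2} = 512^{2} = 262144$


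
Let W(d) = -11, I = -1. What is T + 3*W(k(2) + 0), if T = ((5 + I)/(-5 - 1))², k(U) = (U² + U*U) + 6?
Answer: -293/9 ≈ -32.556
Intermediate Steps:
k(U) = 6 + 2*U² (k(U) = (U² + U²) + 6 = 2*U² + 6 = 6 + 2*U²)
T = 4/9 (T = ((5 - 1)/(-5 - 1))² = (4/(-6))² = (4*(-⅙))² = (-⅔)² = 4/9 ≈ 0.44444)
T + 3*W(k(2) + 0) = 4/9 + 3*(-11) = 4/9 - 33 = -293/9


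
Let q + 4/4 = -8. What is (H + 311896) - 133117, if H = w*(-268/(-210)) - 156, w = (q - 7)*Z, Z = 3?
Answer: 6249661/35 ≈ 1.7856e+5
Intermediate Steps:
q = -9 (q = -1 - 8 = -9)
w = -48 (w = (-9 - 7)*3 = -16*3 = -48)
H = -7604/35 (H = -(-12864)/(-210) - 156 = -(-12864)*(-1)/210 - 156 = -48*134/105 - 156 = -2144/35 - 156 = -7604/35 ≈ -217.26)
(H + 311896) - 133117 = (-7604/35 + 311896) - 133117 = 10908756/35 - 133117 = 6249661/35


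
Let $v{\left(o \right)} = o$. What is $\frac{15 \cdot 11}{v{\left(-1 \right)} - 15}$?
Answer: $- \frac{165}{16} \approx -10.313$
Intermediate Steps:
$\frac{15 \cdot 11}{v{\left(-1 \right)} - 15} = \frac{15 \cdot 11}{-1 - 15} = \frac{165}{-16} = 165 \left(- \frac{1}{16}\right) = - \frac{165}{16}$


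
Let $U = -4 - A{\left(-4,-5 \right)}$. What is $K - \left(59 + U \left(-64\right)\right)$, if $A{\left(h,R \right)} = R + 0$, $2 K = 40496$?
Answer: $20253$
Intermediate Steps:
$K = 20248$ ($K = \frac{1}{2} \cdot 40496 = 20248$)
$A{\left(h,R \right)} = R$
$U = 1$ ($U = -4 - -5 = -4 + 5 = 1$)
$K - \left(59 + U \left(-64\right)\right) = 20248 - \left(59 + 1 \left(-64\right)\right) = 20248 - \left(59 - 64\right) = 20248 - -5 = 20248 + 5 = 20253$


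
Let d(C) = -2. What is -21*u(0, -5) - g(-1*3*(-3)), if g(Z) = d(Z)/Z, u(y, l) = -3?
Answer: 569/9 ≈ 63.222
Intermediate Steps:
g(Z) = -2/Z
-21*u(0, -5) - g(-1*3*(-3)) = -21*(-3) - (-2)/(-1*3*(-3)) = 63 - (-2)/((-3*(-3))) = 63 - (-2)/9 = 63 - 1*(-2/9) = 63 + 2/9 = 569/9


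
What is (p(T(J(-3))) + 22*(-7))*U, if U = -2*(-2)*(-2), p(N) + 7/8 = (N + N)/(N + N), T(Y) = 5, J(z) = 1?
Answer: 1231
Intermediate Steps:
p(N) = ⅛ (p(N) = -7/8 + (N + N)/(N + N) = -7/8 + (2*N)/((2*N)) = -7/8 + (2*N)*(1/(2*N)) = -7/8 + 1 = ⅛)
U = -8 (U = 4*(-2) = -8)
(p(T(J(-3))) + 22*(-7))*U = (⅛ + 22*(-7))*(-8) = (⅛ - 154)*(-8) = -1231/8*(-8) = 1231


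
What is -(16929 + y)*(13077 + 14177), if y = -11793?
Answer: -139976544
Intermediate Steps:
-(16929 + y)*(13077 + 14177) = -(16929 - 11793)*(13077 + 14177) = -5136*27254 = -1*139976544 = -139976544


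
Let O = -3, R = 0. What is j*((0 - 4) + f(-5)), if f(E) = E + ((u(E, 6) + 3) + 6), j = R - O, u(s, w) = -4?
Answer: -12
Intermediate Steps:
j = 3 (j = 0 - 1*(-3) = 0 + 3 = 3)
f(E) = 5 + E (f(E) = E + ((-4 + 3) + 6) = E + (-1 + 6) = E + 5 = 5 + E)
j*((0 - 4) + f(-5)) = 3*((0 - 4) + (5 - 5)) = 3*(-4 + 0) = 3*(-4) = -12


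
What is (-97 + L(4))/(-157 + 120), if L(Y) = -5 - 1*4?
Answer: 106/37 ≈ 2.8649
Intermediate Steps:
L(Y) = -9 (L(Y) = -5 - 4 = -9)
(-97 + L(4))/(-157 + 120) = (-97 - 9)/(-157 + 120) = -106/(-37) = -1/37*(-106) = 106/37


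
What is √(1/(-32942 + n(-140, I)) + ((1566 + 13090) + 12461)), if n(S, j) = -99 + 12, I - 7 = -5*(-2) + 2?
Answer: 4*√1848896106898/33029 ≈ 164.67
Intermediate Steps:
I = 19 (I = 7 + (-5*(-2) + 2) = 7 + (10 + 2) = 7 + 12 = 19)
n(S, j) = -87
√(1/(-32942 + n(-140, I)) + ((1566 + 13090) + 12461)) = √(1/(-32942 - 87) + ((1566 + 13090) + 12461)) = √(1/(-33029) + (14656 + 12461)) = √(-1/33029 + 27117) = √(895647392/33029) = 4*√1848896106898/33029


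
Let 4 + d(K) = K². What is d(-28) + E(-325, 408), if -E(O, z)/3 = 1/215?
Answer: 167697/215 ≈ 779.99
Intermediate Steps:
d(K) = -4 + K²
E(O, z) = -3/215
d(-28) + E(-325, 408) = (-4 + (-28)²) - 3/215 = (-4 + 784) - 3/215 = 780 - 3/215 = 167697/215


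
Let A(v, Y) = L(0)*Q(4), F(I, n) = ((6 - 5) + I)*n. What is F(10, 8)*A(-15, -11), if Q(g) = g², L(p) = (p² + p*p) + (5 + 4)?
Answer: 12672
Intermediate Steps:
L(p) = 9 + 2*p² (L(p) = (p² + p²) + 9 = 2*p² + 9 = 9 + 2*p²)
F(I, n) = n*(1 + I) (F(I, n) = (1 + I)*n = n*(1 + I))
A(v, Y) = 144 (A(v, Y) = (9 + 2*0²)*4² = (9 + 2*0)*16 = (9 + 0)*16 = 9*16 = 144)
F(10, 8)*A(-15, -11) = (8*(1 + 10))*144 = (8*11)*144 = 88*144 = 12672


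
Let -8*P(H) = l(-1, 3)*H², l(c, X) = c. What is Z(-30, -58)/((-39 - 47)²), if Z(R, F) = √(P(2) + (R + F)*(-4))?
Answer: √1410/14792 ≈ 0.0025385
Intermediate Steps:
P(H) = H²/8 (P(H) = -(-1)*H²/8 = H²/8)
Z(R, F) = √(½ - 4*F - 4*R) (Z(R, F) = √((⅛)*2² + (R + F)*(-4)) = √((⅛)*4 + (F + R)*(-4)) = √(½ + (-4*F - 4*R)) = √(½ - 4*F - 4*R))
Z(-30, -58)/((-39 - 47)²) = (√(2 - 16*(-58) - 16*(-30))/2)/((-39 - 47)²) = (√(2 + 928 + 480)/2)/((-86)²) = (√1410/2)/7396 = (√1410/2)*(1/7396) = √1410/14792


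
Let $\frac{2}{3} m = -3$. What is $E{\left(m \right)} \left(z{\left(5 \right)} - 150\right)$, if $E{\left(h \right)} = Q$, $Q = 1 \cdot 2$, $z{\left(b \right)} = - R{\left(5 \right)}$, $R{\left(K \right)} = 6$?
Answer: $-312$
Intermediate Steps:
$m = - \frac{9}{2}$ ($m = \frac{3}{2} \left(-3\right) = - \frac{9}{2} \approx -4.5$)
$z{\left(b \right)} = -6$ ($z{\left(b \right)} = \left(-1\right) 6 = -6$)
$Q = 2$
$E{\left(h \right)} = 2$
$E{\left(m \right)} \left(z{\left(5 \right)} - 150\right) = 2 \left(-6 - 150\right) = 2 \left(-156\right) = -312$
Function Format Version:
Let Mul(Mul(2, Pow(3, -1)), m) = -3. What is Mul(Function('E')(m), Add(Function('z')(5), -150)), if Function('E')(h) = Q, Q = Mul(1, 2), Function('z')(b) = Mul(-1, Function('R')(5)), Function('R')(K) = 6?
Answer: -312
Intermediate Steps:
m = Rational(-9, 2) (m = Mul(Rational(3, 2), -3) = Rational(-9, 2) ≈ -4.5000)
Function('z')(b) = -6 (Function('z')(b) = Mul(-1, 6) = -6)
Q = 2
Function('E')(h) = 2
Mul(Function('E')(m), Add(Function('z')(5), -150)) = Mul(2, Add(-6, -150)) = Mul(2, -156) = -312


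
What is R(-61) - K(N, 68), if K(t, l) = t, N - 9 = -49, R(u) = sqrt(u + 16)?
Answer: 40 + 3*I*sqrt(5) ≈ 40.0 + 6.7082*I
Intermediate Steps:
R(u) = sqrt(16 + u)
N = -40 (N = 9 - 49 = -40)
R(-61) - K(N, 68) = sqrt(16 - 61) - 1*(-40) = sqrt(-45) + 40 = 3*I*sqrt(5) + 40 = 40 + 3*I*sqrt(5)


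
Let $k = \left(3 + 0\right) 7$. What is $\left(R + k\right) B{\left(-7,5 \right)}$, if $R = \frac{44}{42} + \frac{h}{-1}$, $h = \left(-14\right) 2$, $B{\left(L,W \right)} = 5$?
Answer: $\frac{5255}{21} \approx 250.24$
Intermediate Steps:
$k = 21$ ($k = 3 \cdot 7 = 21$)
$h = -28$
$R = \frac{610}{21}$ ($R = \frac{44}{42} - \frac{28}{-1} = 44 \cdot \frac{1}{42} - -28 = \frac{22}{21} + 28 = \frac{610}{21} \approx 29.048$)
$\left(R + k\right) B{\left(-7,5 \right)} = \left(\frac{610}{21} + 21\right) 5 = \frac{1051}{21} \cdot 5 = \frac{5255}{21}$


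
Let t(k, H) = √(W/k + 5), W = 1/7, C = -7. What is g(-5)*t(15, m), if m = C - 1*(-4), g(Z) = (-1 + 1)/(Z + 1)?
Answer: 0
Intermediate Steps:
g(Z) = 0 (g(Z) = 0/(1 + Z) = 0)
W = ⅐ ≈ 0.14286
m = -3 (m = -7 - 1*(-4) = -7 + 4 = -3)
t(k, H) = √(5 + 1/(7*k)) (t(k, H) = √(1/(7*k) + 5) = √(5 + 1/(7*k)))
g(-5)*t(15, m) = 0*(√(245 + 7/15)/7) = 0*(√(3682/15)/7) = 0*((√55230/15)/7) = 0*(√55230/105) = 0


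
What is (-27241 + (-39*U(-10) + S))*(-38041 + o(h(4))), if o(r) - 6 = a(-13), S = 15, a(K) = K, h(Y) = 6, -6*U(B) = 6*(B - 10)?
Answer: 1065572288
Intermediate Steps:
U(B) = 10 - B (U(B) = -(B - 10) = -(-10 + B) = -(-60 + 6*B)/6 = 10 - B)
o(r) = -7 (o(r) = 6 - 13 = -7)
(-27241 + (-39*U(-10) + S))*(-38041 + o(h(4))) = (-27241 + (-39*(10 - 1*(-10)) + 15))*(-38041 - 7) = (-27241 + (-39*(10 + 10) + 15))*(-38048) = (-27241 + (-39*20 + 15))*(-38048) = (-27241 + (-780 + 15))*(-38048) = (-27241 - 765)*(-38048) = -28006*(-38048) = 1065572288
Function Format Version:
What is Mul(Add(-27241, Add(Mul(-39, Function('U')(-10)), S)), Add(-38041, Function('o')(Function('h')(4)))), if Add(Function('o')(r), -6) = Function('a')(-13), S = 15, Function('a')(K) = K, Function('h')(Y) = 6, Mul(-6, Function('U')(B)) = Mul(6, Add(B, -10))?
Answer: 1065572288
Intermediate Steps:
Function('U')(B) = Add(10, Mul(-1, B)) (Function('U')(B) = Mul(Rational(-1, 6), Mul(6, Add(B, -10))) = Mul(Rational(-1, 6), Mul(6, Add(-10, B))) = Mul(Rational(-1, 6), Add(-60, Mul(6, B))) = Add(10, Mul(-1, B)))
Function('o')(r) = -7 (Function('o')(r) = Add(6, -13) = -7)
Mul(Add(-27241, Add(Mul(-39, Function('U')(-10)), S)), Add(-38041, Function('o')(Function('h')(4)))) = Mul(Add(-27241, Add(Mul(-39, Add(10, Mul(-1, -10))), 15)), Add(-38041, -7)) = Mul(Add(-27241, Add(Mul(-39, Add(10, 10)), 15)), -38048) = Mul(Add(-27241, Add(Mul(-39, 20), 15)), -38048) = Mul(Add(-27241, Add(-780, 15)), -38048) = Mul(Add(-27241, -765), -38048) = Mul(-28006, -38048) = 1065572288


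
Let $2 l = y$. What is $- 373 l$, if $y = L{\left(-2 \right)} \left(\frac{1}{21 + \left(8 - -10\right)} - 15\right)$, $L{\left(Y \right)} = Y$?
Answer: $- \frac{217832}{39} \approx -5585.4$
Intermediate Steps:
$y = \frac{1168}{39}$ ($y = - 2 \left(\frac{1}{21 + \left(8 - -10\right)} - 15\right) = - 2 \left(\frac{1}{21 + \left(8 + 10\right)} - 15\right) = - 2 \left(\frac{1}{21 + 18} - 15\right) = - 2 \left(\frac{1}{39} - 15\right) = \left(-2\right) \left(- \frac{584}{39}\right) = \frac{1168}{39} \approx 29.949$)
$l = \frac{584}{39}$ ($l = \frac{1}{2} \cdot \frac{1168}{39} = \frac{584}{39} \approx 14.974$)
$- 373 l = \left(-373\right) \frac{584}{39} = - \frac{217832}{39}$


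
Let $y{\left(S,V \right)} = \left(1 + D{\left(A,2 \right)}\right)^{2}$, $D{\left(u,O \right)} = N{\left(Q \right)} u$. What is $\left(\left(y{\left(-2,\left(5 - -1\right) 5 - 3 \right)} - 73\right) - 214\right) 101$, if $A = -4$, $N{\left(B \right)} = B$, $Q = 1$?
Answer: $-28078$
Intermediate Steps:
$D{\left(u,O \right)} = u$ ($D{\left(u,O \right)} = 1 u = u$)
$y{\left(S,V \right)} = 9$ ($y{\left(S,V \right)} = \left(1 - 4\right)^{2} = \left(-3\right)^{2} = 9$)
$\left(\left(y{\left(-2,\left(5 - -1\right) 5 - 3 \right)} - 73\right) - 214\right) 101 = \left(\left(9 - 73\right) - 214\right) 101 = \left(-64 - 214\right) 101 = \left(-278\right) 101 = -28078$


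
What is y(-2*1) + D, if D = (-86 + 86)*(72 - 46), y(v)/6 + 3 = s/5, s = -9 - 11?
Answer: -42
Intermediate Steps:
s = -20
y(v) = -42 (y(v) = -18 + 6*(-20/5) = -18 + 6*(-20*⅕) = -18 + 6*(-4) = -18 - 24 = -42)
D = 0 (D = 0*26 = 0)
y(-2*1) + D = -42 + 0 = -42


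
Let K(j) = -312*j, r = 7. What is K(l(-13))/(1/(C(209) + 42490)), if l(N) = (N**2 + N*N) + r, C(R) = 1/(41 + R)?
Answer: -114340600764/25 ≈ -4.5736e+9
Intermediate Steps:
l(N) = 7 + 2*N**2 (l(N) = (N**2 + N*N) + 7 = (N**2 + N**2) + 7 = 2*N**2 + 7 = 7 + 2*N**2)
K(l(-13))/(1/(C(209) + 42490)) = (-312*(7 + 2*(-13)**2))/(1/(1/(41 + 209) + 42490)) = (-312*(7 + 2*169))/(1/(1/250 + 42490)) = (-312*(7 + 338))/(1/(1/250 + 42490)) = (-312*345)/(1/(10622501/250)) = -107640/250/10622501 = -107640*10622501/250 = -114340600764/25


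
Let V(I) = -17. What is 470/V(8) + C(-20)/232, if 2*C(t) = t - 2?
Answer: -109227/3944 ≈ -27.694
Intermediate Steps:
C(t) = -1 + t/2 (C(t) = (t - 2)/2 = (-2 + t)/2 = -1 + t/2)
470/V(8) + C(-20)/232 = 470/(-17) + (-1 + (½)*(-20))/232 = 470*(-1/17) + (-1 - 10)*(1/232) = -470/17 - 11*1/232 = -470/17 - 11/232 = -109227/3944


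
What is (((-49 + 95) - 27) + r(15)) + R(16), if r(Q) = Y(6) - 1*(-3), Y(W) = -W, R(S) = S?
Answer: 32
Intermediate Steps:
r(Q) = -3 (r(Q) = -1*6 - 1*(-3) = -6 + 3 = -3)
(((-49 + 95) - 27) + r(15)) + R(16) = (((-49 + 95) - 27) - 3) + 16 = ((46 - 27) - 3) + 16 = (19 - 3) + 16 = 16 + 16 = 32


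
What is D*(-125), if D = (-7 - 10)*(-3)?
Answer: -6375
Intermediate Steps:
D = 51 (D = -17*(-3) = 51)
D*(-125) = 51*(-125) = -6375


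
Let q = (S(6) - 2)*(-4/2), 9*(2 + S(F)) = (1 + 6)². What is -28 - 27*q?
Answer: 50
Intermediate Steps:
S(F) = 31/9 (S(F) = -2 + (1 + 6)²/9 = -2 + (⅑)*7² = -2 + (⅑)*49 = -2 + 49/9 = 31/9)
q = -26/9 (q = (31/9 - 2)*(-4/2) = 13*(-4*½)/9 = (13/9)*(-2) = -26/9 ≈ -2.8889)
-28 - 27*q = -28 - 27*(-26/9) = -28 + 78 = 50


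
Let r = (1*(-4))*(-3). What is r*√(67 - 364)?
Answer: 36*I*√33 ≈ 206.8*I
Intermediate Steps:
r = 12 (r = -4*(-3) = 12)
r*√(67 - 364) = 12*√(67 - 364) = 12*√(-297) = 12*(3*I*√33) = 36*I*√33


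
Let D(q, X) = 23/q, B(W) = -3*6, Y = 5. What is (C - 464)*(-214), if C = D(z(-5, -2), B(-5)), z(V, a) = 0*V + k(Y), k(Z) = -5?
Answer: 501402/5 ≈ 1.0028e+5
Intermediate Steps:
B(W) = -18
z(V, a) = -5 (z(V, a) = 0*V - 5 = 0 - 5 = -5)
C = -23/5 (C = 23/(-5) = 23*(-1/5) = -23/5 ≈ -4.6000)
(C - 464)*(-214) = (-23/5 - 464)*(-214) = -2343/5*(-214) = 501402/5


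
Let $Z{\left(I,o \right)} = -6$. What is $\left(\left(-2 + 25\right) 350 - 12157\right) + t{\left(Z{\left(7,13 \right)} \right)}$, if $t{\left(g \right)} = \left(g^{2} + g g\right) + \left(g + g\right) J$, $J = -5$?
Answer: $-3975$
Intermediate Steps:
$t{\left(g \right)} = - 10 g + 2 g^{2}$ ($t{\left(g \right)} = \left(g^{2} + g g\right) + \left(g + g\right) \left(-5\right) = \left(g^{2} + g^{2}\right) + 2 g \left(-5\right) = 2 g^{2} - 10 g = - 10 g + 2 g^{2}$)
$\left(\left(-2 + 25\right) 350 - 12157\right) + t{\left(Z{\left(7,13 \right)} \right)} = \left(\left(-2 + 25\right) 350 - 12157\right) + 2 \left(-6\right) \left(-5 - 6\right) = \left(23 \cdot 350 - 12157\right) + 2 \left(-6\right) \left(-11\right) = \left(8050 - 12157\right) + 132 = -4107 + 132 = -3975$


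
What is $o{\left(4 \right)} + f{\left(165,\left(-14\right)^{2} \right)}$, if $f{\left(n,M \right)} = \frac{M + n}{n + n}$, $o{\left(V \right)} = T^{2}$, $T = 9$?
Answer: $\frac{27091}{330} \approx 82.094$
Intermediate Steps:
$o{\left(V \right)} = 81$ ($o{\left(V \right)} = 9^{2} = 81$)
$f{\left(n,M \right)} = \frac{M + n}{2 n}$
$o{\left(4 \right)} + f{\left(165,\left(-14\right)^{2} \right)} = 81 + \frac{\left(-14\right)^{2} + 165}{2 \cdot 165} = 81 + \frac{1}{2} \cdot \frac{1}{165} \left(196 + 165\right) = 81 + \frac{1}{2} \cdot \frac{1}{165} \cdot 361 = 81 + \frac{361}{330} = \frac{27091}{330}$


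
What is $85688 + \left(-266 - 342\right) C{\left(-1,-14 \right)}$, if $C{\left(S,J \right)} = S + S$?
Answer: $86904$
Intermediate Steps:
$C{\left(S,J \right)} = 2 S$
$85688 + \left(-266 - 342\right) C{\left(-1,-14 \right)} = 85688 + \left(-266 - 342\right) 2 \left(-1\right) = 85688 - -1216 = 85688 + 1216 = 86904$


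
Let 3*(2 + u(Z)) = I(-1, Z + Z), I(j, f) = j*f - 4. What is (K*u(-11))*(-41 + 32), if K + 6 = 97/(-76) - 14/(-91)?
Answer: 63333/247 ≈ 256.41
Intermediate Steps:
I(j, f) = -4 + f*j (I(j, f) = f*j - 4 = -4 + f*j)
u(Z) = -10/3 - 2*Z/3 (u(Z) = -2 + (-4 + (Z + Z)*(-1))/3 = -2 + (-4 + (2*Z)*(-1))/3 = -2 + (-4 - 2*Z)/3 = -2 + (-4/3 - 2*Z/3) = -10/3 - 2*Z/3)
K = -7037/988 (K = -6 + (97/(-76) - 14/(-91)) = -6 + (97*(-1/76) - 14*(-1/91)) = -6 + (-97/76 + 2/13) = -6 - 1109/988 = -7037/988 ≈ -7.1225)
(K*u(-11))*(-41 + 32) = (-7037*(-10/3 - ⅔*(-11))/988)*(-41 + 32) = -7037*(-10/3 + 22/3)/988*(-9) = -7037/988*4*(-9) = -7037/247*(-9) = 63333/247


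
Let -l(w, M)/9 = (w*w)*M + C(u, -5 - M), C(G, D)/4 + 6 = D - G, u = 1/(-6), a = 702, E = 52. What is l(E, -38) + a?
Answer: 924492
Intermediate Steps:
u = -⅙ ≈ -0.16667
C(G, D) = -24 - 4*G + 4*D (C(G, D) = -24 + 4*(D - G) = -24 + (-4*G + 4*D) = -24 - 4*G + 4*D)
l(w, M) = 390 + 36*M - 9*M*w² (l(w, M) = -9*((w*w)*M + (-24 - 4*(-⅙) + 4*(-5 - M))) = -9*(w²*M + (-24 + ⅔ + (-20 - 4*M))) = -9*(M*w² + (-130/3 - 4*M)) = -9*(-130/3 - 4*M + M*w²) = 390 + 36*M - 9*M*w²)
l(E, -38) + a = (390 + 36*(-38) - 9*(-38)*52²) + 702 = (390 - 1368 - 9*(-38)*2704) + 702 = (390 - 1368 + 924768) + 702 = 923790 + 702 = 924492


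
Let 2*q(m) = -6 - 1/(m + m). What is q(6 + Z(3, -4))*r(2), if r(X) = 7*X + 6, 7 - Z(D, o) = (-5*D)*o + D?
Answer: -599/10 ≈ -59.900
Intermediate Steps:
Z(D, o) = 7 - D + 5*D*o (Z(D, o) = 7 - ((-5*D)*o + D) = 7 - (-5*D*o + D) = 7 - (D - 5*D*o) = 7 + (-D + 5*D*o) = 7 - D + 5*D*o)
r(X) = 6 + 7*X
q(m) = -3 - 1/(4*m) (q(m) = (-6 - 1/(m + m))/2 = (-6 - 1/(2*m))/2 = -3 - 1/(4*m))
q(6 + Z(3, -4))*r(2) = (-3 - 1/(4*(6 + (7 - 1*3 + 5*3*(-4)))))*(6 + 7*2) = (-3 - 1/(4*(6 + (7 - 3 - 60))))*(6 + 14) = (-3 - 1/(4*(6 - 56)))*20 = (-3 - 1/4/(-50))*20 = (-3 - 1/4*(-1/50))*20 = (-3 + 1/200)*20 = -599/200*20 = -599/10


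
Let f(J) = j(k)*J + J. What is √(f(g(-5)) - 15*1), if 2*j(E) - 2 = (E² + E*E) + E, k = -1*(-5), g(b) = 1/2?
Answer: I/2 ≈ 0.5*I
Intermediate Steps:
g(b) = ½
k = 5
j(E) = 1 + E² + E/2 (j(E) = 1 + ((E² + E*E) + E)/2 = 1 + ((E² + E²) + E)/2 = 1 + (2*E² + E)/2 = 1 + (E + 2*E²)/2 = 1 + (E² + E/2) = 1 + E² + E/2)
f(J) = 59*J/2 (f(J) = (1 + 5² + (½)*5)*J + J = (1 + 25 + 5/2)*J + J = 57*J/2 + J = 59*J/2)
√(f(g(-5)) - 15*1) = √((59/2)*(½) - 15*1) = √(59/4 - 15) = √(-¼) = I/2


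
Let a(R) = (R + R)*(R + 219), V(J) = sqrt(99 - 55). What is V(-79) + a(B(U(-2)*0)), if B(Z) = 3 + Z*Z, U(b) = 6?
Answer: 1332 + 2*sqrt(11) ≈ 1338.6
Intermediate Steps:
B(Z) = 3 + Z**2
V(J) = 2*sqrt(11) (V(J) = sqrt(44) = 2*sqrt(11))
a(R) = 2*R*(219 + R) (a(R) = (2*R)*(219 + R) = 2*R*(219 + R))
V(-79) + a(B(U(-2)*0)) = 2*sqrt(11) + 2*(3 + (6*0)**2)*(219 + (3 + (6*0)**2)) = 2*sqrt(11) + 2*(3 + 0**2)*(219 + (3 + 0**2)) = 2*sqrt(11) + 2*(3 + 0)*(219 + (3 + 0)) = 2*sqrt(11) + 2*3*(219 + 3) = 2*sqrt(11) + 2*3*222 = 2*sqrt(11) + 1332 = 1332 + 2*sqrt(11)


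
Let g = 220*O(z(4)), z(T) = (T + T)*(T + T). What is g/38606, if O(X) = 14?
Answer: 1540/19303 ≈ 0.079780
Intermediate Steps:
z(T) = 4*T² (z(T) = (2*T)*(2*T) = 4*T²)
g = 3080 (g = 220*14 = 3080)
g/38606 = 3080/38606 = 3080*(1/38606) = 1540/19303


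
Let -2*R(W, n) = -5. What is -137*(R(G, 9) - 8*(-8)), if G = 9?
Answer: -18221/2 ≈ -9110.5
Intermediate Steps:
R(W, n) = 5/2 (R(W, n) = -½*(-5) = 5/2)
-137*(R(G, 9) - 8*(-8)) = -137*(5/2 - 8*(-8)) = -137*(5/2 + 64) = -137*133/2 = -18221/2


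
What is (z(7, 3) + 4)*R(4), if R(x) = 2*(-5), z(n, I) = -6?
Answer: 20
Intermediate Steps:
R(x) = -10
(z(7, 3) + 4)*R(4) = (-6 + 4)*(-10) = -2*(-10) = 20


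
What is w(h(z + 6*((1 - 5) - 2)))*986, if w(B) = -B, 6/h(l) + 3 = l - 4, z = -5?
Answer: 493/4 ≈ 123.25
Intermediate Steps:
h(l) = 6/(-7 + l) (h(l) = 6/(-3 + (l - 4)) = 6/(-3 + (-4 + l)) = 6/(-7 + l))
w(h(z + 6*((1 - 5) - 2)))*986 = -6/(-7 + (-5 + 6*((1 - 5) - 2)))*986 = -6/(-7 + (-5 + 6*(-4 - 2)))*986 = -6/(-7 + (-5 + 6*(-6)))*986 = -6/(-7 + (-5 - 36))*986 = -6/(-7 - 41)*986 = -6/(-48)*986 = -6*(-1)/48*986 = -1*(-⅛)*986 = (⅛)*986 = 493/4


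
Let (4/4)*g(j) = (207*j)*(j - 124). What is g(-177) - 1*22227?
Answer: 11006112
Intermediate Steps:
g(j) = 207*j*(-124 + j) (g(j) = (207*j)*(j - 124) = (207*j)*(-124 + j) = 207*j*(-124 + j))
g(-177) - 1*22227 = 207*(-177)*(-124 - 177) - 1*22227 = 207*(-177)*(-301) - 22227 = 11028339 - 22227 = 11006112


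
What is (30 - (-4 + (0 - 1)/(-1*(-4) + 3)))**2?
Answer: 57121/49 ≈ 1165.7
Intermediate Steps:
(30 - (-4 + (0 - 1)/(-1*(-4) + 3)))**2 = (30 - (-4 - 1/(4 + 3)))**2 = (30 - (-4 - 1/7))**2 = (30 - 1*(-29/7))**2 = (30 + 29/7)**2 = (239/7)**2 = 57121/49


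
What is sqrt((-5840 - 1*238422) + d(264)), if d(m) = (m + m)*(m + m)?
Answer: sqrt(34522) ≈ 185.80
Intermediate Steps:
d(m) = 4*m**2 (d(m) = (2*m)*(2*m) = 4*m**2)
sqrt((-5840 - 1*238422) + d(264)) = sqrt((-5840 - 1*238422) + 4*264**2) = sqrt((-5840 - 238422) + 4*69696) = sqrt(-244262 + 278784) = sqrt(34522)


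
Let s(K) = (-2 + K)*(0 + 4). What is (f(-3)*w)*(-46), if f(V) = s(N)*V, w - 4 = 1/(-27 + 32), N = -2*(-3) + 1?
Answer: 11592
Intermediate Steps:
N = 7 (N = 6 + 1 = 7)
w = 21/5 (w = 4 + 1/(-27 + 32) = 4 + 1/5 = 21/5 ≈ 4.2000)
s(K) = -8 + 4*K (s(K) = (-2 + K)*4 = -8 + 4*K)
f(V) = 20*V (f(V) = (-8 + 4*7)*V = (-8 + 28)*V = 20*V)
(f(-3)*w)*(-46) = ((20*(-3))*(21/5))*(-46) = -60*21/5*(-46) = -252*(-46) = 11592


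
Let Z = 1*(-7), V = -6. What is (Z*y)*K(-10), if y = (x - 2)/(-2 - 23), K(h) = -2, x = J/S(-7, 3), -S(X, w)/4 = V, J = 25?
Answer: 161/300 ≈ 0.53667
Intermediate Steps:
S(X, w) = 24 (S(X, w) = -4*(-6) = 24)
x = 25/24 ≈ 1.0417
Z = -7
y = 23/600 (y = (25/24 - 2)/(-2 - 23) = -23/24/(-25) = -23/24*(-1/25) = 23/600 ≈ 0.038333)
(Z*y)*K(-10) = -7*23/600*(-2) = -161/600*(-2) = 161/300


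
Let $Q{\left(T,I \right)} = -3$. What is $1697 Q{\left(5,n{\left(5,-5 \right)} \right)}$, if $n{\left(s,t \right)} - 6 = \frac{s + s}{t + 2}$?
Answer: $-5091$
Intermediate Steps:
$n{\left(s,t \right)} = 6 + \frac{2 s}{2 + t}$ ($n{\left(s,t \right)} = 6 + \frac{s + s}{t + 2} = 6 + \frac{2 s}{2 + t}$)
$1697 Q{\left(5,n{\left(5,-5 \right)} \right)} = 1697 \left(-3\right) = -5091$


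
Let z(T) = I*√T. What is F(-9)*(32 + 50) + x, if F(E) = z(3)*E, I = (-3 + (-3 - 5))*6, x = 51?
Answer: 51 + 48708*√3 ≈ 84416.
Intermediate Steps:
I = -66 (I = (-3 - 8)*6 = -11*6 = -66)
z(T) = -66*√T
F(E) = -66*E*√3 (F(E) = (-66*√3)*E = -66*E*√3)
F(-9)*(32 + 50) + x = (-66*(-9)*√3)*(32 + 50) + 51 = (594*√3)*82 + 51 = 48708*√3 + 51 = 51 + 48708*√3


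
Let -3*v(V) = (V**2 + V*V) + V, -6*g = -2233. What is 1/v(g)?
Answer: -27/2496494 ≈ -1.0815e-5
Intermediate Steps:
g = 2233/6 (g = -1/6*(-2233) = 2233/6 ≈ 372.17)
v(V) = -2*V**2/3 - V/3 (v(V) = -((V**2 + V*V) + V)/3 = -((V**2 + V**2) + V)/3 = -(2*V**2 + V)/3 = -(V + 2*V**2)/3 = -2*V**2/3 - V/3)
1/v(g) = 1/(-1/3*2233/6*(1 + 2*(2233/6))) = 1/(-1/3*2233/6*(1 + 2233/3)) = 1/(-1/3*2233/6*2236/3) = 1/(-2496494/27) = -27/2496494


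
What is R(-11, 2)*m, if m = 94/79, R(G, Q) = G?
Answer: -1034/79 ≈ -13.089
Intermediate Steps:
m = 94/79 (m = 94*(1/79) = 94/79 ≈ 1.1899)
R(-11, 2)*m = -11*94/79 = -1034/79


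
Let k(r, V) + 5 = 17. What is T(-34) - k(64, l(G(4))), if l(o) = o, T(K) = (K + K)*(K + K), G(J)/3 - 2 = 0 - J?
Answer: 4612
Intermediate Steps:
G(J) = 6 - 3*J (G(J) = 6 + 3*(0 - J) = 6 + 3*(-J) = 6 - 3*J)
T(K) = 4*K**2 (T(K) = (2*K)*(2*K) = 4*K**2)
k(r, V) = 12 (k(r, V) = -5 + 17 = 12)
T(-34) - k(64, l(G(4))) = 4*(-34)**2 - 1*12 = 4*1156 - 12 = 4624 - 12 = 4612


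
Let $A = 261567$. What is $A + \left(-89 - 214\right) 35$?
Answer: $250962$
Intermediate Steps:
$A + \left(-89 - 214\right) 35 = 261567 + \left(-89 - 214\right) 35 = 261567 - 10605 = 250962$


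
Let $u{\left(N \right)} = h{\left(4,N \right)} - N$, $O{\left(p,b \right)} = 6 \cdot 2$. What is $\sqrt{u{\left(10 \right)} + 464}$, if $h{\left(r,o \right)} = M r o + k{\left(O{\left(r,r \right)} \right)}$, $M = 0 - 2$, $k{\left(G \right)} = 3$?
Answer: $\sqrt{377} \approx 19.416$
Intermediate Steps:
$O{\left(p,b \right)} = 12$
$M = -2$ ($M = 0 - 2 = -2$)
$h{\left(r,o \right)} = 3 - 2 o r$ ($h{\left(r,o \right)} = - 2 r o + 3 = - 2 o r + 3 = 3 - 2 o r$)
$u{\left(N \right)} = 3 - 9 N$ ($u{\left(N \right)} = \left(3 - 2 N 4\right) - N = \left(3 - 8 N\right) - N = 3 - 9 N$)
$\sqrt{u{\left(10 \right)} + 464} = \sqrt{\left(3 - 90\right) + 464} = \sqrt{-87 + 464} = \sqrt{377}$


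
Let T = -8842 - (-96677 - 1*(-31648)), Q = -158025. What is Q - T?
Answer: -214212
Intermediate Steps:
T = 56187 (T = -8842 - (-96677 + 31648) = -8842 - 1*(-65029) = -8842 + 65029 = 56187)
Q - T = -158025 - 1*56187 = -158025 - 56187 = -214212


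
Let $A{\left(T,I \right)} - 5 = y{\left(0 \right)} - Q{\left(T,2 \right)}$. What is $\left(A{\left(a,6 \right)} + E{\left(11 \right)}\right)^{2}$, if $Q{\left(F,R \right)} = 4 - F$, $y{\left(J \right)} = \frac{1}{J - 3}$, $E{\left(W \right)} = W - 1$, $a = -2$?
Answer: $\frac{676}{9} \approx 75.111$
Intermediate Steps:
$E{\left(W \right)} = -1 + W$
$y{\left(J \right)} = \frac{1}{-3 + J}$
$A{\left(T,I \right)} = \frac{2}{3} + T$ ($A{\left(T,I \right)} = 5 - \left(4 - T - \frac{1}{-3 + 0}\right) = 5 + \left(\frac{1}{-3} + \left(-4 + T\right)\right) = 5 + \left(- \frac{1}{3} + \left(-4 + T\right)\right) = 5 + \left(- \frac{13}{3} + T\right) = \frac{2}{3} + T$)
$\left(A{\left(a,6 \right)} + E{\left(11 \right)}\right)^{2} = \left(\left(\frac{2}{3} - 2\right) + \left(-1 + 11\right)\right)^{2} = \left(- \frac{4}{3} + 10\right)^{2} = \left(\frac{26}{3}\right)^{2} = \frac{676}{9}$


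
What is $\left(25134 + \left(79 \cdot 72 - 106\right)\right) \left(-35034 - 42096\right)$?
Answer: $-2369125080$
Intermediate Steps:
$\left(25134 + \left(79 \cdot 72 - 106\right)\right) \left(-35034 - 42096\right) = \left(25134 + \left(5688 - 106\right)\right) \left(-77130\right) = \left(25134 + 5582\right) \left(-77130\right) = 30716 \left(-77130\right) = -2369125080$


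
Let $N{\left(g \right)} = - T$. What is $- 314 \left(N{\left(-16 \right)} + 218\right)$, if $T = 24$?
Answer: $-60916$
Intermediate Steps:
$N{\left(g \right)} = -24$ ($N{\left(g \right)} = \left(-1\right) 24 = -24$)
$- 314 \left(N{\left(-16 \right)} + 218\right) = - 314 \left(-24 + 218\right) = \left(-314\right) 194 = -60916$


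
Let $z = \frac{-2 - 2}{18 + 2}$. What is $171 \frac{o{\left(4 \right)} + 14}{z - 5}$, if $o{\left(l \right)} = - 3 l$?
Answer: $- \frac{855}{13} \approx -65.769$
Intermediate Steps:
$z = - \frac{1}{5}$ ($z = - \frac{4}{20} = \left(-4\right) \frac{1}{20} = - \frac{1}{5} \approx -0.2$)
$171 \frac{o{\left(4 \right)} + 14}{z - 5} = 171 \frac{\left(-3\right) 4 + 14}{- \frac{1}{5} - 5} = 171 \frac{-12 + 14}{- \frac{26}{5}} = 171 \cdot 2 \left(- \frac{5}{26}\right) = 171 \left(- \frac{5}{13}\right) = - \frac{855}{13}$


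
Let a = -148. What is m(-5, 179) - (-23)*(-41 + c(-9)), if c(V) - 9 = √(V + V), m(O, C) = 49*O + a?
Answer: -1129 + 69*I*√2 ≈ -1129.0 + 97.581*I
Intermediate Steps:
m(O, C) = -148 + 49*O (m(O, C) = 49*O - 148 = -148 + 49*O)
c(V) = 9 + √2*√V (c(V) = 9 + √(V + V) = 9 + √(2*V) = 9 + √2*√V)
m(-5, 179) - (-23)*(-41 + c(-9)) = (-148 + 49*(-5)) - (-23)*(-41 + (9 + √2*√(-9))) = (-148 - 245) - (-23)*(-41 + (9 + √2*(3*I))) = -393 - (-23)*(-41 + (9 + 3*I*√2)) = -393 - (-23)*(-32 + 3*I*√2) = -393 - (736 - 69*I*√2) = -393 + (-736 + 69*I*√2) = -1129 + 69*I*√2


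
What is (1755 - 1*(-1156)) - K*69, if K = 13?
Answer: 2014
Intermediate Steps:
(1755 - 1*(-1156)) - K*69 = (1755 - 1*(-1156)) - 13*69 = (1755 + 1156) - 1*897 = 2911 - 897 = 2014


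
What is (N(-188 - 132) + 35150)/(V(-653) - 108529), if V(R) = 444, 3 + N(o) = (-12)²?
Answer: -35291/108085 ≈ -0.32651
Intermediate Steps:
N(o) = 141 (N(o) = -3 + (-12)² = -3 + 144 = 141)
(N(-188 - 132) + 35150)/(V(-653) - 108529) = (141 + 35150)/(444 - 108529) = 35291/(-108085) = 35291*(-1/108085) = -35291/108085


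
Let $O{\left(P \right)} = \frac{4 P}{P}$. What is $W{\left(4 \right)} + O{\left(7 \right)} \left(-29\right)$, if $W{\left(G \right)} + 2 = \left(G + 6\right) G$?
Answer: $-78$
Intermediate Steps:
$O{\left(P \right)} = 4$
$W{\left(G \right)} = -2 + G \left(6 + G\right)$ ($W{\left(G \right)} = -2 + \left(G + 6\right) G = -2 + \left(6 + G\right) G = -2 + G \left(6 + G\right)$)
$W{\left(4 \right)} + O{\left(7 \right)} \left(-29\right) = \left(-2 + 4^{2} + 6 \cdot 4\right) + 4 \left(-29\right) = \left(-2 + 16 + 24\right) - 116 = 38 - 116 = -78$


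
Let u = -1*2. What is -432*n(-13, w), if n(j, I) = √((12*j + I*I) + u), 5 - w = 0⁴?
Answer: -432*I*√133 ≈ -4982.1*I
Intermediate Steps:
u = -2
w = 5 (w = 5 - 1*0⁴ = 5 - 1*0 = 5 + 0 = 5)
n(j, I) = √(-2 + I² + 12*j) (n(j, I) = √((12*j + I*I) - 2) = √((12*j + I²) - 2) = √((I² + 12*j) - 2) = √(-2 + I² + 12*j))
-432*n(-13, w) = -432*√(-2 + 5² + 12*(-13)) = -432*√(-2 + 25 - 156) = -432*I*√133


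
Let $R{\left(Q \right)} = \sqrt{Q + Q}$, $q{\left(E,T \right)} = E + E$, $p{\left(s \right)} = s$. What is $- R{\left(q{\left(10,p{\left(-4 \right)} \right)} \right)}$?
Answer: $- 2 \sqrt{10} \approx -6.3246$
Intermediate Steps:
$q{\left(E,T \right)} = 2 E$
$R{\left(Q \right)} = \sqrt{2} \sqrt{Q}$ ($R{\left(Q \right)} = \sqrt{2 Q} = \sqrt{2} \sqrt{Q}$)
$- R{\left(q{\left(10,p{\left(-4 \right)} \right)} \right)} = - \sqrt{2} \sqrt{2 \cdot 10} = - \sqrt{2} \sqrt{20} = - \sqrt{2} \cdot 2 \sqrt{5} = - 2 \sqrt{10}$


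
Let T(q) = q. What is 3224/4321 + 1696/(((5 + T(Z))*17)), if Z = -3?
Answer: 3719016/73457 ≈ 50.628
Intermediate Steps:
3224/4321 + 1696/(((5 + T(Z))*17)) = 3224/4321 + 1696/(((5 - 3)*17)) = 3224*(1/4321) + 1696/((2*17)) = 3224/4321 + 1696/34 = 3224/4321 + 1696*(1/34) = 3224/4321 + 848/17 = 3719016/73457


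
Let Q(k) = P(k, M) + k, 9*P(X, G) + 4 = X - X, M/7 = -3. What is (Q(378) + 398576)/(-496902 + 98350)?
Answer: -1795291/1793484 ≈ -1.0010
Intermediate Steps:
M = -21 (M = 7*(-3) = -21)
P(X, G) = -4/9 (P(X, G) = -4/9 + (X - X)/9 = -4/9 + (1/9)*0 = -4/9 + 0 = -4/9)
Q(k) = -4/9 + k
(Q(378) + 398576)/(-496902 + 98350) = ((-4/9 + 378) + 398576)/(-496902 + 98350) = (3398/9 + 398576)/(-398552) = (3590582/9)*(-1/398552) = -1795291/1793484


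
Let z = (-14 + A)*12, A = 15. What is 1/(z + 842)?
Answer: 1/854 ≈ 0.0011710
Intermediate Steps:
z = 12 (z = (-14 + 15)*12 = 1*12 = 12)
1/(z + 842) = 1/(12 + 842) = 1/854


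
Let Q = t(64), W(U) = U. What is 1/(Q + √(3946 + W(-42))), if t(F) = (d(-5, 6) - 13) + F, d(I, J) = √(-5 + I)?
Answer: 1/(51 + 8*√61 + I*√10) ≈ 0.0088051 - 0.00024536*I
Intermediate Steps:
t(F) = -13 + F + I*√10 (t(F) = (√(-5 - 5) - 13) + F = (√(-10) - 13) + F = (I*√10 - 13) + F = (-13 + I*√10) + F = -13 + F + I*√10)
Q = 51 + I*√10 (Q = -13 + 64 + I*√10 = 51 + I*√10 ≈ 51.0 + 3.1623*I)
1/(Q + √(3946 + W(-42))) = 1/((51 + I*√10) + √(3946 - 42)) = 1/((51 + I*√10) + √3904) = 1/((51 + I*√10) + 8*√61) = 1/(51 + 8*√61 + I*√10)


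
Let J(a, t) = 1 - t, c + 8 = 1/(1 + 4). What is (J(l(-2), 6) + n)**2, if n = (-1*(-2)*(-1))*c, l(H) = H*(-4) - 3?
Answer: 2809/25 ≈ 112.36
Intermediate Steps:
l(H) = -3 - 4*H (l(H) = -4*H - 3 = -3 - 4*H)
c = -39/5 (c = -8 + 1/(1 + 4) = -8 + 1/5 = -39/5 ≈ -7.8000)
n = 78/5 (n = (-1*(-2)*(-1))*(-39/5) = (2*(-1))*(-39/5) = -2*(-39/5) = 78/5 ≈ 15.600)
(J(l(-2), 6) + n)**2 = ((1 - 1*6) + 78/5)**2 = ((1 - 6) + 78/5)**2 = (-5 + 78/5)**2 = (53/5)**2 = 2809/25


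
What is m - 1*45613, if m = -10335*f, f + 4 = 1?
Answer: -14608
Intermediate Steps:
f = -3 (f = -4 + 1 = -3)
m = 31005 (m = -10335*(-3) = 31005)
m - 1*45613 = 31005 - 1*45613 = 31005 - 45613 = -14608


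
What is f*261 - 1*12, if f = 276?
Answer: 72024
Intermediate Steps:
f*261 - 1*12 = 276*261 - 1*12 = 72036 - 12 = 72024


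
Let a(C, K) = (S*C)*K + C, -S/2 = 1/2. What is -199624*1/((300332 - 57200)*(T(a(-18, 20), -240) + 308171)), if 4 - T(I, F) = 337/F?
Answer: -3992480/1498550909957 ≈ -2.6642e-6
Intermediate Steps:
S = -1 (S = -2/2 = -2*½ = -1)
a(C, K) = C - C*K (a(C, K) = (-C)*K + C = -C*K + C = C - C*K)
T(I, F) = 4 - 337/F
-199624*1/((300332 - 57200)*(T(a(-18, 20), -240) + 308171)) = -199624*1/((300332 - 57200)*((4 - 337/(-240)) + 308171)) = -199624*1/(243132*((4 - 337*(-1/240)) + 308171)) = -199624*1/(243132*((4 + 337/240) + 308171)) = -199624*1/(243132*(1297/240 + 308171)) = -199624/((73962337/240)*243132) = -199624/1498550909957/20 = -199624*20/1498550909957 = -3992480/1498550909957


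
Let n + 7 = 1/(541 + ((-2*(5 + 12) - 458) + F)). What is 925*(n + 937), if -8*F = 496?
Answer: 11182325/13 ≈ 8.6018e+5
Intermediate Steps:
F = -62 (F = -1/8*496 = -62)
n = -92/13 (n = -7 + 1/(541 + ((-2*(5 + 12) - 458) - 62)) = -7 + 1/(541 + ((-2*17 - 458) - 62)) = -7 + 1/(541 + ((-34 - 458) - 62)) = -7 + 1/(541 + (-492 - 62)) = -7 + 1/(541 - 554) = -7 + 1/(-13) = -7 - 1/13 = -92/13 ≈ -7.0769)
925*(n + 937) = 925*(-92/13 + 937) = 925*(12089/13) = 11182325/13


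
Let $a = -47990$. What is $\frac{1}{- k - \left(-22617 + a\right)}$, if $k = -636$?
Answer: $\frac{1}{71243} \approx 1.4036 \cdot 10^{-5}$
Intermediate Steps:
$\frac{1}{- k - \left(-22617 + a\right)} = \frac{1}{\left(-1\right) \left(-636\right) + \left(22617 - -47990\right)} = \frac{1}{636 + \left(22617 + 47990\right)} = \frac{1}{636 + 70607} = \frac{1}{71243}$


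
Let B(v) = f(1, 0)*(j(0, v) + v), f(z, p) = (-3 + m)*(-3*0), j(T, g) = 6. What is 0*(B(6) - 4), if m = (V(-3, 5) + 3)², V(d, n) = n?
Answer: 0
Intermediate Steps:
m = 64 (m = (5 + 3)² = 8² = 64)
f(z, p) = 0 (f(z, p) = (-3 + 64)*(-3*0) = 61*0 = 0)
B(v) = 0 (B(v) = 0*(6 + v) = 0)
0*(B(6) - 4) = 0*(0 - 4) = 0*(-4) = 0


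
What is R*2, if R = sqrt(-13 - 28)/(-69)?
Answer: -2*I*sqrt(41)/69 ≈ -0.1856*I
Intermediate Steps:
R = -I*sqrt(41)/69 (R = sqrt(-41)*(-1/69) = (I*sqrt(41))*(-1/69) = -I*sqrt(41)/69 ≈ -0.092799*I)
R*2 = -I*sqrt(41)/69*2 = -2*I*sqrt(41)/69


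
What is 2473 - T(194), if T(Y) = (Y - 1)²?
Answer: -34776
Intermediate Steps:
T(Y) = (-1 + Y)²
2473 - T(194) = 2473 - (-1 + 194)² = 2473 - 1*193² = 2473 - 1*37249 = 2473 - 37249 = -34776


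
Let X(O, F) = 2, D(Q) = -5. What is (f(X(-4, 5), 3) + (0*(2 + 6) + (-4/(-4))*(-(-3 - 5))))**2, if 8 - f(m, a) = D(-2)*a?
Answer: 961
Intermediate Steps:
f(m, a) = 8 + 5*a (f(m, a) = 8 - (-5)*a = 8 + 5*a)
(f(X(-4, 5), 3) + (0*(2 + 6) + (-4/(-4))*(-(-3 - 5))))**2 = ((8 + 5*3) + (0*(2 + 6) + (-4/(-4))*(-(-3 - 5))))**2 = ((8 + 15) + (0*8 + (-4*(-1/4))*(-1*(-8))))**2 = (23 + (0 + 1*8))**2 = (23 + (0 + 8))**2 = (23 + 8)**2 = 31**2 = 961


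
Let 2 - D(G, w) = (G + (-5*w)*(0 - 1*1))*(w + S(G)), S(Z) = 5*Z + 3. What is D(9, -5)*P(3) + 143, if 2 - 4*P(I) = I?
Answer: -59/2 ≈ -29.500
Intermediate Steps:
P(I) = 1/2 - I/4
S(Z) = 3 + 5*Z
D(G, w) = 2 - (G + 5*w)*(3 + w + 5*G) (D(G, w) = 2 - (G + (-5*w)*(0 - 1*1))*(w + (3 + 5*G)) = 2 - (G + (-5*w)*(0 - 1))*(3 + w + 5*G) = 2 - (G - 5*w*(-1))*(3 + w + 5*G) = 2 - (G + 5*w)*(3 + w + 5*G))
D(9, -5)*P(3) + 143 = (2 - 15*(-5) - 5*9**2 - 5*(-5)**2 - 3*9 - 26*9*(-5))*(1/2 - 1/4*3) + 143 = (2 + 75 - 5*81 - 5*25 - 27 + 1170)*(1/2 - 3/4) + 143 = (2 + 75 - 405 - 125 - 27 + 1170)*(-1/4) + 143 = 690*(-1/4) + 143 = -345/2 + 143 = -59/2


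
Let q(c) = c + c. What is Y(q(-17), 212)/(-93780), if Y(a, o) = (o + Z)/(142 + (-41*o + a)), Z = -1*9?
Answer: 7/27758880 ≈ 2.5217e-7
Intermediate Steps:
q(c) = 2*c
Z = -9
Y(a, o) = (-9 + o)/(142 + a - 41*o) (Y(a, o) = (o - 9)/(142 + (-41*o + a)) = (-9 + o)/(142 + (a - 41*o)) = (-9 + o)/(142 + a - 41*o))
Y(q(-17), 212)/(-93780) = ((-9 + 212)/(142 + 2*(-17) - 41*212))/(-93780) = (203/(142 - 34 - 8692))*(-1/93780) = (203/(-8584))*(-1/93780) = -1/8584*203*(-1/93780) = -7/296*(-1/93780) = 7/27758880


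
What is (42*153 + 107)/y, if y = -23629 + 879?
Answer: -6533/22750 ≈ -0.28716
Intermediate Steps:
y = -22750
(42*153 + 107)/y = (42*153 + 107)/(-22750) = (6426 + 107)*(-1/22750) = 6533*(-1/22750) = -6533/22750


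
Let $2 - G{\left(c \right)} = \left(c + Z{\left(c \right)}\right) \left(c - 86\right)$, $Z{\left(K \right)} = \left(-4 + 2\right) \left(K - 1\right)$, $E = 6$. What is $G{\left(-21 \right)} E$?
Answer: $14778$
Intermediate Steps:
$Z{\left(K \right)} = 2 - 2 K$ ($Z{\left(K \right)} = - 2 \left(-1 + K\right) = 2 - 2 K$)
$G{\left(c \right)} = 2 - \left(-86 + c\right) \left(2 - c\right)$ ($G{\left(c \right)} = 2 - \left(c - \left(-2 + 2 c\right)\right) \left(c - 86\right) = 2 - \left(2 - c\right) \left(-86 + c\right) = 2 - \left(-86 + c\right) \left(2 - c\right)$)
$G{\left(-21 \right)} E = \left(174 + \left(-21\right)^{2} - -1848\right) 6 = \left(174 + 441 + 1848\right) 6 = 2463 \cdot 6 = 14778$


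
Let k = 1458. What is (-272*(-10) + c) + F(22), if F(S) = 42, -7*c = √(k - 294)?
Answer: 2762 - 2*√291/7 ≈ 2757.1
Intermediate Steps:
c = -2*√291/7 (c = -√(1458 - 294)/7 = -2*√291/7 ≈ -4.8739)
(-272*(-10) + c) + F(22) = (-272*(-10) - 2*√291/7) + 42 = (2720 - 2*√291/7) + 42 = 2762 - 2*√291/7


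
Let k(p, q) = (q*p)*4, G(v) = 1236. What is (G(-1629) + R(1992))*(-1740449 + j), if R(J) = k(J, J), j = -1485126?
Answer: -51201138957900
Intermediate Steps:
k(p, q) = 4*p*q (k(p, q) = (p*q)*4 = 4*p*q)
R(J) = 4*J**2 (R(J) = 4*J*J = 4*J**2)
(G(-1629) + R(1992))*(-1740449 + j) = (1236 + 4*1992**2)*(-1740449 - 1485126) = (1236 + 4*3968064)*(-3225575) = (1236 + 15872256)*(-3225575) = 15873492*(-3225575) = -51201138957900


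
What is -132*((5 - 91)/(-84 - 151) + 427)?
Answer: -13256892/235 ≈ -56412.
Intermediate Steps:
-132*((5 - 91)/(-84 - 151) + 427) = -132*(-86/(-235) + 427) = -132*(-86*(-1/235) + 427) = -132*(86/235 + 427) = -132*100431/235 = -13256892/235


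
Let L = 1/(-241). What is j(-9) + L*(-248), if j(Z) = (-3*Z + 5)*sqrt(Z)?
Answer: 248/241 + 96*I ≈ 1.029 + 96.0*I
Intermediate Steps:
j(Z) = sqrt(Z)*(5 - 3*Z) (j(Z) = (5 - 3*Z)*sqrt(Z) = sqrt(Z)*(5 - 3*Z))
L = -1/241 ≈ -0.0041494
j(-9) + L*(-248) = sqrt(-9)*(5 - 3*(-9)) - 1/241*(-248) = (3*I)*(5 + 27) + 248/241 = (3*I)*32 + 248/241 = 96*I + 248/241 = 248/241 + 96*I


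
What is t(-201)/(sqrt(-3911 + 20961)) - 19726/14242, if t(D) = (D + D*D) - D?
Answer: -9863/7121 + 40401*sqrt(682)/3410 ≈ 308.02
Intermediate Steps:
t(D) = D**2 (t(D) = (D + D**2) - D = D**2)
t(-201)/(sqrt(-3911 + 20961)) - 19726/14242 = (-201)**2/(sqrt(-3911 + 20961)) - 19726/14242 = 40401/(sqrt(17050)) - 19726*1/14242 = 40401/((5*sqrt(682))) - 9863/7121 = 40401*(sqrt(682)/3410) - 9863/7121 = 40401*sqrt(682)/3410 - 9863/7121 = -9863/7121 + 40401*sqrt(682)/3410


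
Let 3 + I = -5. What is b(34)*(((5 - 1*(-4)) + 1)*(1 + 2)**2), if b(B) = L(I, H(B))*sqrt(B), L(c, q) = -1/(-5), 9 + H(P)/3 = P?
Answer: 18*sqrt(34) ≈ 104.96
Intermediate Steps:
H(P) = -27 + 3*P
I = -8 (I = -3 - 5 = -8)
L(c, q) = 1/5 (L(c, q) = -1*(-1/5) = 1/5)
b(B) = sqrt(B)/5
b(34)*(((5 - 1*(-4)) + 1)*(1 + 2)**2) = (sqrt(34)/5)*(((5 - 1*(-4)) + 1)*(1 + 2)**2) = (sqrt(34)/5)*(((5 + 4) + 1)*3**2) = (sqrt(34)/5)*((9 + 1)*9) = (sqrt(34)/5)*(10*9) = (sqrt(34)/5)*90 = 18*sqrt(34)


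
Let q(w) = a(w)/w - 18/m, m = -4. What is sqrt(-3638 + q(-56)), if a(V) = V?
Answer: I*sqrt(14530)/2 ≈ 60.27*I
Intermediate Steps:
q(w) = 11/2 (q(w) = w/w - 18/(-4) = 1 - 18*(-1/4) = 1 + 9/2 = 11/2)
sqrt(-3638 + q(-56)) = sqrt(-3638 + 11/2) = sqrt(-7265/2) = I*sqrt(14530)/2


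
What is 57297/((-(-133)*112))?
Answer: 57297/14896 ≈ 3.8465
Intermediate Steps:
57297/((-(-133)*112)) = 57297/((-1*(-14896))) = 57297/14896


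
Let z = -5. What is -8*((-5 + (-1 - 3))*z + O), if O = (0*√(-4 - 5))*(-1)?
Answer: -360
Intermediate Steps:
O = 0 (O = (0*√(-9))*(-1) = (0*(3*I))*(-1) = 0*(-1) = 0)
-8*((-5 + (-1 - 3))*z + O) = -8*((-5 + (-1 - 3))*(-5) + 0) = -8*((-5 - 4)*(-5) + 0) = -8*(-9*(-5) + 0) = -8*(45 + 0) = -8*45 = -360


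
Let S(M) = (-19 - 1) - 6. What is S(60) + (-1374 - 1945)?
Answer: -3345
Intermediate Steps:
S(M) = -26 (S(M) = -20 - 6 = -26)
S(60) + (-1374 - 1945) = -26 + (-1374 - 1945) = -26 - 3319 = -3345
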